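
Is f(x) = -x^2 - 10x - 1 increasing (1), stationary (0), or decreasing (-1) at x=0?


Compute f'(x) to determine behavior:
f'(x) = -2x - 10
f'(0) = -2 * 0 - 10
= 0 - 10
= -10
Since f'(0) < 0, the function is decreasing (-1)

-1


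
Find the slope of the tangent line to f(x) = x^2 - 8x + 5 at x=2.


The slope of the tangent line equals f'(x) at the point.
f(x) = x^2 - 8x + 5
f'(x) = 2x - 8
At x = 2:
f'(2) = 2 * 2 - 8
= 4 - 8
= -4

-4


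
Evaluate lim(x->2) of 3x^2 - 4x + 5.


Since polynomials are continuous, we use direct substitution.
lim(x->2) of 3x^2 - 4x + 5
= 3 * 2^2 - 4 * 2 + 5
= 12 - 8 + 5
= 9

9


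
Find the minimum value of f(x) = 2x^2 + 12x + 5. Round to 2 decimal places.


For a quadratic f(x) = ax^2 + bx + c with a > 0, the minimum is at the vertex.
Vertex x-coordinate: x = -b/(2a)
x = -(12) / (2 * 2)
x = -12/4 = -3
Substitute back to find the minimum value:
f(-3) = 2 * (-3)^2 + 12 * (-3) + 5
= 18 - 36 + 5
= -13 = -13.00

-13.00


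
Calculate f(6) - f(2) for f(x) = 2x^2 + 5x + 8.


Net change = f(b) - f(a)
f(x) = 2x^2 + 5x + 8
Compute f(6):
f(6) = 2 * 6^2 + 5 * 6 + 8
= 72 + 30 + 8
= 110
Compute f(2):
f(2) = 2 * 2^2 + 5 * 2 + 8
= 8 + 10 + 8
= 26
Net change = 110 - 26 = 84

84


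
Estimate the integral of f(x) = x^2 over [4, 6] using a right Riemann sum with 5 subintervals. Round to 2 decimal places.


Right Riemann sum uses right endpoints of each subinterval.
Interval: [4, 6], n = 5
dx = (6 - 4) / 5 = 2/5
Right endpoints: [22/5, 24/5, 26/5, 28/5, 6]
f values: [484/25, 576/25, 676/25, 784/25, 36]
Sum = dx * (sum of f values)
= 2/5 * 684/5
= 1368/25 = 54.72

54.72


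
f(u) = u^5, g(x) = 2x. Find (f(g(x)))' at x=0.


Using the chain rule: (f(g(x)))' = f'(g(x)) * g'(x)
First, find g(0):
g(0) = 2 * 0 + 0 = 0
Next, f'(u) = 5u^4
And g'(x) = 2
So f'(g(0)) * g'(0)
= 5 * 0^4 * 2
= 5 * 0 * 2
= 0

0


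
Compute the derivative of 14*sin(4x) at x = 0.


Apply the chain rule to differentiate 14*sin(4x):
d/dx [14*sin(4x)]
= 14 * cos(4x) * d/dx(4x)
= 14 * 4 * cos(4x)
= 56 * cos(4x)
Evaluate at x = 0:
= 56 * cos(0)
= 56 * 1
= 56

56


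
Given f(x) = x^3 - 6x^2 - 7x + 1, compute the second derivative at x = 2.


First derivative:
f'(x) = 3x^2 - 12x - 7
Second derivative:
f''(x) = 6x - 12
Substitute x = 2:
f''(2) = 6 * 2 - 12
= 12 - 12
= 0

0


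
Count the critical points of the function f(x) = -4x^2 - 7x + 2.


Find where f'(x) = 0:
f'(x) = -8x - 7
Set f'(x) = 0:
-8x - 7 = 0
x = 7 / (-8) = -7/8
This is a linear equation in x, so there is exactly one solution.
Number of critical points: 1

1


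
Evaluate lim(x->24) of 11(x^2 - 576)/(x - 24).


Direct substitution gives 0/0, so we factor the numerator.
Factor: 11(x^2 - 576) = 11 * (x - 24)(x + 24)
Cancel the common factor (x - 24):
11(x^2 - 576)/(x - 24) = 11 * (x + 24)
Now substitute x = 24:
= 11 * (24 + 24) = 528

528


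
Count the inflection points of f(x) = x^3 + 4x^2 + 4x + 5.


Inflection points occur where f''(x) = 0 and concavity changes.
f(x) = x^3 + 4x^2 + 4x + 5
f'(x) = 3x^2 + 8x + 4
f''(x) = 6x + 8
Set f''(x) = 0:
6x + 8 = 0
x = -8 / 6 = -4/3
Since f''(x) is linear (degree 1), it changes sign at this point.
Therefore there is exactly 1 inflection point.

1


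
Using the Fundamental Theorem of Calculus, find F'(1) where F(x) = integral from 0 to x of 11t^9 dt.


By the Fundamental Theorem of Calculus (Part 1):
If F(x) = integral from 0 to x of f(t) dt, then F'(x) = f(x)
Here f(t) = 11t^9
So F'(x) = 11x^9
Evaluate at x = 1:
F'(1) = 11 * 1^9
= 11 * 1
= 11

11


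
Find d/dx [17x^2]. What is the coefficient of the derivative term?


We apply the power rule: d/dx [ax^n] = a*n * x^(n-1)
d/dx [17x^2]
= 17 * 2 * x^(2-1)
= 34x
The coefficient is 34

34


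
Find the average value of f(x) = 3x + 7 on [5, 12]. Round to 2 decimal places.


Average value = 1/(b-a) * integral from a to b of f(x) dx
First compute the integral of 3x + 7:
F(x) = (3/2)x^2 + 7x
F(12) = 3/2 * 144 + 7 * 12 = 300
F(5) = 3/2 * 25 + 7 * 5 = 145/2
Integral = 300 - 145/2 = 455/2
Average = (455/2) / (12 - 5) = (455/2) / 7
= 65/2 = 32.50

32.50


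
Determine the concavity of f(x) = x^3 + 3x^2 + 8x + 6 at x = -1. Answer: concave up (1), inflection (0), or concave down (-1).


Concavity is determined by the sign of f''(x).
f(x) = x^3 + 3x^2 + 8x + 6
f'(x) = 3x^2 + 6x + 8
f''(x) = 6x + 6
f''(-1) = 6 * (-1) + 6
= -6 + 6
= 0
f''(-1) = 0, and f''(x) is linear with nonzero slope 6, so f'' changes sign at x = -1. Hence the function is at an inflection point (0)

0


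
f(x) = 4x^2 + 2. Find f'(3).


Differentiate term by term using power and sum rules:
f(x) = 4x^2 + 2
f'(x) = 8x
Substitute x = 3:
f'(3) = 8 * 3 + 0
= 24 + 0
= 24

24


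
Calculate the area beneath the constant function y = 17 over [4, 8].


The area under a constant function y = 17 is a rectangle.
Width = 8 - 4 = 4
Height = 17
Area = width * height
= 4 * 17
= 68

68


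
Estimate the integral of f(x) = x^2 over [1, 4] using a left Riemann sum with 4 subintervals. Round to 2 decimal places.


Left Riemann sum uses left endpoints of each subinterval.
Interval: [1, 4], n = 4
dx = (4 - 1) / 4 = 3/4
Left endpoints: [1, 7/4, 5/2, 13/4]
f values: [1, 49/16, 25/4, 169/16]
Sum = dx * (sum of f values)
= 3/4 * 167/8
= 501/32 ≈ 15.66

15.66


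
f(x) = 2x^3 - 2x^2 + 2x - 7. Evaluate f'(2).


Differentiate f(x) = 2x^3 - 2x^2 + 2x - 7 term by term:
f'(x) = 6x^2 - 4x + 2
Substitute x = 2:
f'(2) = 6 * 2^2 - 4 * 2 + 2
= 24 - 8 + 2
= 18

18


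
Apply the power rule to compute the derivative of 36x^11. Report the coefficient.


We apply the power rule: d/dx [ax^n] = a*n * x^(n-1)
d/dx [36x^11]
= 36 * 11 * x^(11-1)
= 396x^10
The coefficient is 396

396


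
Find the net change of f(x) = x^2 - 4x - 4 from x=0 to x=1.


Net change = f(b) - f(a)
f(x) = x^2 - 4x - 4
Compute f(1):
f(1) = 1 * 1^2 - 4 * 1 - 4
= 1 - 4 - 4
= -7
Compute f(0):
f(0) = 1 * 0^2 - 4 * 0 - 4
= 0 + 0 - 4
= -4
Net change = -7 - (-4) = -3

-3


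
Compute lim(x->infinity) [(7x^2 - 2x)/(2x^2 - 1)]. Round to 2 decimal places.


For limits at infinity with equal-degree polynomials,
we compare leading coefficients.
Numerator leading term: 7x^2
Denominator leading term: 2x^2
Divide both by x^2:
lim = (7 - 2/x) / (2 - 1/x^2)
As x -> infinity, the 1/x and 1/x^2 terms vanish:
= 7/2 = 3.50

3.50


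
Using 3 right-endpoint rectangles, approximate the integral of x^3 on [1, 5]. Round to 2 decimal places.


Right Riemann sum uses right endpoints of each subinterval.
Interval: [1, 5], n = 3
dx = (5 - 1) / 3 = 4/3
Right endpoints: [7/3, 11/3, 5]
f values: [343/27, 1331/27, 125]
Sum = dx * (sum of f values)
= 4/3 * 187
= 748/3 ≈ 249.33

249.33


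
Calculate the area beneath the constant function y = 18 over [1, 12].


The area under a constant function y = 18 is a rectangle.
Width = 12 - 1 = 11
Height = 18
Area = width * height
= 11 * 18
= 198

198


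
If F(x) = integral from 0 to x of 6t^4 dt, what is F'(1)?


By the Fundamental Theorem of Calculus (Part 1):
If F(x) = integral from 0 to x of f(t) dt, then F'(x) = f(x)
Here f(t) = 6t^4
So F'(x) = 6x^4
Evaluate at x = 1:
F'(1) = 6 * 1^4
= 6 * 1
= 6

6


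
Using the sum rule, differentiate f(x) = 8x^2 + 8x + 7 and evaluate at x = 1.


Differentiate term by term using power and sum rules:
f(x) = 8x^2 + 8x + 7
f'(x) = 16x + 8
Substitute x = 1:
f'(1) = 16 * 1 + 8
= 16 + 8
= 24

24


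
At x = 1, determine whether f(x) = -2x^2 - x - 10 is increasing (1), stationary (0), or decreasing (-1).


Compute f'(x) to determine behavior:
f'(x) = -4x - 1
f'(1) = -4 * 1 - 1
= -4 - 1
= -5
Since f'(1) < 0, the function is decreasing (-1)

-1


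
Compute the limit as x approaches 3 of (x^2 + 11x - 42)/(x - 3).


Direct substitution gives 0/0, so we factor the numerator.
Factor: (x^2 + 11x - 42) = (x - 3)(x + 14)
Cancel the common factor (x - 3):
(x^2 + 11x - 42)/(x - 3) = (x + 14)
Now substitute x = 3:
= (3) - (-14) = 17

17


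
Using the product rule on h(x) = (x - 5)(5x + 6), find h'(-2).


Let u(x) = x - 5 and v(x) = 5x + 6
u'(x) = 1
v'(x) = 5
Product rule: h'(x) = u'(x)*v(x) + u(x)*v'(x)
= 1 * (5x + 6) + (x - 5) * 5
At x = -2:
u(-2) = 1 * (-2) - 5 = -7
v(-2) = 5 * (-2) + 6 = -4
h'(-2) = 1 * (-4) + (-7) * 5
= -4 - 35
= -39

-39


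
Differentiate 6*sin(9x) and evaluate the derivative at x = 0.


Apply the chain rule to differentiate 6*sin(9x):
d/dx [6*sin(9x)]
= 6 * cos(9x) * d/dx(9x)
= 6 * 9 * cos(9x)
= 54 * cos(9x)
Evaluate at x = 0:
= 54 * cos(0)
= 54 * 1
= 54

54


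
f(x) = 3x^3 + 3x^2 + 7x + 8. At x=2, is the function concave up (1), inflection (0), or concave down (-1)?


Concavity is determined by the sign of f''(x).
f(x) = 3x^3 + 3x^2 + 7x + 8
f'(x) = 9x^2 + 6x + 7
f''(x) = 18x + 6
f''(2) = 18 * 2 + 6
= 36 + 6
= 42
Since f''(2) > 0, the function is concave up (1)

1


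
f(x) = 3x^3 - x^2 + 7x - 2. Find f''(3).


First derivative:
f'(x) = 9x^2 - 2x + 7
Second derivative:
f''(x) = 18x - 2
Substitute x = 3:
f''(3) = 18 * 3 - 2
= 54 - 2
= 52

52


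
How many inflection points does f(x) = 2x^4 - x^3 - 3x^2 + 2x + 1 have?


Inflection points occur where f''(x) = 0 and concavity changes.
f(x) = 2x^4 - x^3 - 3x^2 + 2x + 1
f'(x) = 8x^3 - 3x^2 - 6x + 2
f''(x) = 24x^2 - 6x - 6
This is a quadratic in x. Use the discriminant to count real roots.
Discriminant = (-6)^2 - 4 * 24 * (-6)
= 36 - (-576)
= 612
Since discriminant > 0, f''(x) = 0 has 2 distinct real solutions.
A quadratic with two distinct real roots changes sign at each root, so concavity changes at both.
Number of inflection points: 2

2


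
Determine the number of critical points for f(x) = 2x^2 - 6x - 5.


Find where f'(x) = 0:
f'(x) = 4x - 6
Set f'(x) = 0:
4x - 6 = 0
x = 6 / 4 = 3/2
This is a linear equation in x, so there is exactly one solution.
Number of critical points: 1

1


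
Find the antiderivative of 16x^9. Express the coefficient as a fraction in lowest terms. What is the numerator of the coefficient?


Apply the power rule for integration:
integral of ax^n dx = a/(n+1) * x^(n+1) + C
integral of 16x^9 dx
= 16/10 * x^10 + C
= 8/5 * x^10 + C
The coefficient in lowest terms is 8/5, and its numerator is 8

8


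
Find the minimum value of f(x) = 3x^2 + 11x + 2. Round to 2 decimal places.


For a quadratic f(x) = ax^2 + bx + c with a > 0, the minimum is at the vertex.
Vertex x-coordinate: x = -b/(2a)
x = -(11) / (2 * 3)
x = -11/6
Substitute back to find the minimum value:
f(-11/6) = 3 * (-11/6)^2 + 11 * (-11/6) + 2
= 121/12 - 121/6 + 2
= -97/12 ≈ -8.08

-8.08


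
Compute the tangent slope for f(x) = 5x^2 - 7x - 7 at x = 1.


The slope of the tangent line equals f'(x) at the point.
f(x) = 5x^2 - 7x - 7
f'(x) = 10x - 7
At x = 1:
f'(1) = 10 * 1 - 7
= 10 - 7
= 3

3


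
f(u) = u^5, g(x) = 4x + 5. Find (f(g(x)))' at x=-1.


Using the chain rule: (f(g(x)))' = f'(g(x)) * g'(x)
First, find g(-1):
g(-1) = 4 * (-1) + 5 = 1
Next, f'(u) = 5u^4
And g'(x) = 4
So f'(g(-1)) * g'(-1)
= 5 * 1^4 * 4
= 5 * 1 * 4
= 20

20


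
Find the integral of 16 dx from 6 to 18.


The integral of a constant k over [a, b] equals k * (b - a).
integral from 6 to 18 of 16 dx
= 16 * (18 - 6)
= 16 * 12
= 192

192


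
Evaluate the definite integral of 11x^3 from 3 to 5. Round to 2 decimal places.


Find the antiderivative of 11x^3:
F(x) = 11/4 * x^4
Apply the Fundamental Theorem of Calculus:
F(5) - F(3)
= 11/4 * 5^4 - 11/4 * 3^4
= 11/4 * (625 - 81)
= 11/4 * 544
= 1496 = 1496.00

1496.00


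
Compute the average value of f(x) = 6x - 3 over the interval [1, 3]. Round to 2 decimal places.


Average value = 1/(b-a) * integral from a to b of f(x) dx
First compute the integral of 6x - 3:
F(x) = 3x^2 - 3x
F(3) = 3 * 9 - 3 * 3 = 18
F(1) = 3 * 1 - 3 * 1 = 0
Integral = 18 - 0 = 18
Average = 18 / (3 - 1) = 18 / 2
= 9 = 9.00

9.00


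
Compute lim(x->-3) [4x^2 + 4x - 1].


Since polynomials are continuous, we use direct substitution.
lim(x->-3) of 4x^2 + 4x - 1
= 4 * (-3)^2 + 4 * (-3) - 1
= 36 - 12 - 1
= 23

23


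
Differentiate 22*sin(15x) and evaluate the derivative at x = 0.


Apply the chain rule to differentiate 22*sin(15x):
d/dx [22*sin(15x)]
= 22 * cos(15x) * d/dx(15x)
= 22 * 15 * cos(15x)
= 330 * cos(15x)
Evaluate at x = 0:
= 330 * cos(0)
= 330 * 1
= 330

330


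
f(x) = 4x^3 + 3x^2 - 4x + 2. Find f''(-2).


First derivative:
f'(x) = 12x^2 + 6x - 4
Second derivative:
f''(x) = 24x + 6
Substitute x = -2:
f''(-2) = 24 * (-2) + 6
= -48 + 6
= -42

-42


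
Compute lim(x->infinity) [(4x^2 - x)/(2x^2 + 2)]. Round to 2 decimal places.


For limits at infinity with equal-degree polynomials,
we compare leading coefficients.
Numerator leading term: 4x^2
Denominator leading term: 2x^2
Divide both by x^2:
lim = (4 - 1/x) / (2 + 2/x^2)
As x -> infinity, the 1/x and 1/x^2 terms vanish:
= 4/2 = 2 = 2.00

2.00


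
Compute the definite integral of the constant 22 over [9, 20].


The integral of a constant k over [a, b] equals k * (b - a).
integral from 9 to 20 of 22 dx
= 22 * (20 - 9)
= 22 * 11
= 242

242


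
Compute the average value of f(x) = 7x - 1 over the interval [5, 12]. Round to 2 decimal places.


Average value = 1/(b-a) * integral from a to b of f(x) dx
First compute the integral of 7x - 1:
F(x) = (7/2)x^2 - x
F(12) = 7/2 * 144 - 1 * 12 = 492
F(5) = 7/2 * 25 - 1 * 5 = 165/2
Integral = 492 - 165/2 = 819/2
Average = (819/2) / (12 - 5) = (819/2) / 7
= 117/2 = 58.50

58.50


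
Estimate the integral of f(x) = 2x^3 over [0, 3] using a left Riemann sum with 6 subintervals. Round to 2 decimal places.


Left Riemann sum uses left endpoints of each subinterval.
Interval: [0, 3], n = 6
dx = (3 - 0) / 6 = 1/2
Left endpoints: [0, 1/2, 1, 3/2, 2, 5/2]
f values: [0, 1/4, 2, 27/4, 16, 125/4]
Sum = dx * (sum of f values)
= 1/2 * 225/4
= 225/8 ≈ 28.13

28.13


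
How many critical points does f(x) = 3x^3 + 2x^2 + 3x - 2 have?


Find where f'(x) = 0:
f(x) = 3x^3 + 2x^2 + 3x - 2
f'(x) = 9x^2 + 4x + 3
This is a quadratic in x. Use the discriminant to count real roots.
Discriminant = (4)^2 - 4 * 9 * 3
= 16 - 108
= -92
Since discriminant < 0, f'(x) = 0 has no real solutions.
Number of critical points: 0

0


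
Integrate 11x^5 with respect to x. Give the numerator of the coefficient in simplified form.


Apply the power rule for integration:
integral of ax^n dx = a/(n+1) * x^(n+1) + C
integral of 11x^5 dx
= 11/6 * x^6 + C
The coefficient in lowest terms is 11/6, and its numerator is 11

11


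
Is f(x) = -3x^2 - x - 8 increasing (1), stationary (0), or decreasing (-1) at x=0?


Compute f'(x) to determine behavior:
f'(x) = -6x - 1
f'(0) = -6 * 0 - 1
= 0 - 1
= -1
Since f'(0) < 0, the function is decreasing (-1)

-1


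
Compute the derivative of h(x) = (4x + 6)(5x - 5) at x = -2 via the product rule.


Let u(x) = 4x + 6 and v(x) = 5x - 5
u'(x) = 4
v'(x) = 5
Product rule: h'(x) = u'(x)*v(x) + u(x)*v'(x)
= 4 * (5x - 5) + (4x + 6) * 5
At x = -2:
u(-2) = 4 * (-2) + 6 = -2
v(-2) = 5 * (-2) - 5 = -15
h'(-2) = 4 * (-15) + (-2) * 5
= -60 - 10
= -70

-70


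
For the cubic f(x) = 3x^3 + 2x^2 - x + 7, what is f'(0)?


Differentiate f(x) = 3x^3 + 2x^2 - x + 7 term by term:
f'(x) = 9x^2 + 4x - 1
Substitute x = 0:
f'(0) = 9 * 0^2 + 4 * 0 - 1
= 0 + 0 - 1
= -1

-1


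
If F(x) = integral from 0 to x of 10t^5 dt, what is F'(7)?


By the Fundamental Theorem of Calculus (Part 1):
If F(x) = integral from 0 to x of f(t) dt, then F'(x) = f(x)
Here f(t) = 10t^5
So F'(x) = 10x^5
Evaluate at x = 7:
F'(7) = 10 * 7^5
= 10 * 16807
= 168070

168070


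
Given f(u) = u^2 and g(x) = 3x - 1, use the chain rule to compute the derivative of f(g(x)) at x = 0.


Using the chain rule: (f(g(x)))' = f'(g(x)) * g'(x)
First, find g(0):
g(0) = 3 * 0 - 1 = -1
Next, f'(u) = 2u
And g'(x) = 3
So f'(g(0)) * g'(0)
= 2 * (-1) * 3
= -6

-6


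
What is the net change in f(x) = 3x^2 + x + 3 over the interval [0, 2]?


Net change = f(b) - f(a)
f(x) = 3x^2 + x + 3
Compute f(2):
f(2) = 3 * 2^2 + 1 * 2 + 3
= 12 + 2 + 3
= 17
Compute f(0):
f(0) = 3 * 0^2 + 1 * 0 + 3
= 0 + 0 + 3
= 3
Net change = 17 - 3 = 14

14


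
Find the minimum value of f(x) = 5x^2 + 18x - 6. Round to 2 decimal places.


For a quadratic f(x) = ax^2 + bx + c with a > 0, the minimum is at the vertex.
Vertex x-coordinate: x = -b/(2a)
x = -(18) / (2 * 5)
x = -18/10 = -9/5
Substitute back to find the minimum value:
f(-9/5) = 5 * (-9/5)^2 + 18 * (-9/5) - 6
= 81/5 - 162/5 - 6
= -111/5 = -22.20

-22.20


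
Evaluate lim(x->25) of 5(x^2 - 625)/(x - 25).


Direct substitution gives 0/0, so we factor the numerator.
Factor: 5(x^2 - 625) = 5 * (x - 25)(x + 25)
Cancel the common factor (x - 25):
5(x^2 - 625)/(x - 25) = 5 * (x + 25)
Now substitute x = 25:
= 5 * (25 + 25) = 250

250


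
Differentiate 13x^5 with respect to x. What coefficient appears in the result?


We apply the power rule: d/dx [ax^n] = a*n * x^(n-1)
d/dx [13x^5]
= 13 * 5 * x^(5-1)
= 65x^4
The coefficient is 65

65


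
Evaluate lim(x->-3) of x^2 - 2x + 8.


Since polynomials are continuous, we use direct substitution.
lim(x->-3) of x^2 - 2x + 8
= 1 * (-3)^2 - 2 * (-3) + 8
= 9 + 6 + 8
= 23

23


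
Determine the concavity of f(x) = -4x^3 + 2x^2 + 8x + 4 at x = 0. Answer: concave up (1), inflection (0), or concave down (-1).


Concavity is determined by the sign of f''(x).
f(x) = -4x^3 + 2x^2 + 8x + 4
f'(x) = -12x^2 + 4x + 8
f''(x) = -24x + 4
f''(0) = -24 * 0 + 4
= 0 + 4
= 4
Since f''(0) > 0, the function is concave up (1)

1


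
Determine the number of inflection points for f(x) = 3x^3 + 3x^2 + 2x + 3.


Inflection points occur where f''(x) = 0 and concavity changes.
f(x) = 3x^3 + 3x^2 + 2x + 3
f'(x) = 9x^2 + 6x + 2
f''(x) = 18x + 6
Set f''(x) = 0:
18x + 6 = 0
x = -6 / 18 = -1/3
Since f''(x) is linear (degree 1), it changes sign at this point.
Therefore there is exactly 1 inflection point.

1


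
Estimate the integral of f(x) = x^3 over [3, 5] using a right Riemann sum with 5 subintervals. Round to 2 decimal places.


Right Riemann sum uses right endpoints of each subinterval.
Interval: [3, 5], n = 5
dx = (5 - 3) / 5 = 2/5
Right endpoints: [17/5, 19/5, 21/5, 23/5, 5]
f values: [4913/125, 6859/125, 9261/125, 12167/125, 125]
Sum = dx * (sum of f values)
= 2/5 * 1953/5
= 3906/25 = 156.24

156.24


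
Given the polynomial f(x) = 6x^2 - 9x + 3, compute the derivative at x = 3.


Differentiate term by term using power and sum rules:
f(x) = 6x^2 - 9x + 3
f'(x) = 12x - 9
Substitute x = 3:
f'(3) = 12 * 3 - 9
= 36 - 9
= 27

27


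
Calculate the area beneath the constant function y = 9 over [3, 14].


The area under a constant function y = 9 is a rectangle.
Width = 14 - 3 = 11
Height = 9
Area = width * height
= 11 * 9
= 99

99


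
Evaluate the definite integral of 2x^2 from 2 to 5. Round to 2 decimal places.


Find the antiderivative of 2x^2:
F(x) = 2/3 * x^3
Apply the Fundamental Theorem of Calculus:
F(5) - F(2)
= 2/3 * 5^3 - 2/3 * 2^3
= 2/3 * (125 - 8)
= 2/3 * 117
= 78 = 78.00

78.00


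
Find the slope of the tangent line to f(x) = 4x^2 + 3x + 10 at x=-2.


The slope of the tangent line equals f'(x) at the point.
f(x) = 4x^2 + 3x + 10
f'(x) = 8x + 3
At x = -2:
f'(-2) = 8 * (-2) + 3
= -16 + 3
= -13

-13


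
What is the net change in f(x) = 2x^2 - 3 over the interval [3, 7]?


Net change = f(b) - f(a)
f(x) = 2x^2 - 3
Compute f(7):
f(7) = 2 * 7^2 + 0 * 7 - 3
= 98 + 0 - 3
= 95
Compute f(3):
f(3) = 2 * 3^2 + 0 * 3 - 3
= 18 + 0 - 3
= 15
Net change = 95 - 15 = 80

80


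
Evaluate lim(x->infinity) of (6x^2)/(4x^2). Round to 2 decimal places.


For limits at infinity with equal-degree polynomials,
we compare leading coefficients.
Numerator leading term: 6x^2
Denominator leading term: 4x^2
Divide both by x^2:
lim = (6) / (4)
As x -> infinity, the 1/x and 1/x^2 terms vanish:
= 6/4 = 3/2 = 1.50

1.50


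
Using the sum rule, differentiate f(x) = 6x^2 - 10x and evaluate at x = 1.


Differentiate term by term using power and sum rules:
f(x) = 6x^2 - 10x
f'(x) = 12x - 10
Substitute x = 1:
f'(1) = 12 * 1 - 10
= 12 - 10
= 2

2


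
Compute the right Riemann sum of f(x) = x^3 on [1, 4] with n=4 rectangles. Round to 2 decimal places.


Right Riemann sum uses right endpoints of each subinterval.
Interval: [1, 4], n = 4
dx = (4 - 1) / 4 = 3/4
Right endpoints: [7/4, 5/2, 13/4, 4]
f values: [343/64, 125/8, 2197/64, 64]
Sum = dx * (sum of f values)
= 3/4 * 1909/16
= 5727/64 ≈ 89.48

89.48


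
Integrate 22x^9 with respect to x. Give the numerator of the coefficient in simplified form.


Apply the power rule for integration:
integral of ax^n dx = a/(n+1) * x^(n+1) + C
integral of 22x^9 dx
= 22/10 * x^10 + C
= 11/5 * x^10 + C
The coefficient in lowest terms is 11/5, and its numerator is 11

11


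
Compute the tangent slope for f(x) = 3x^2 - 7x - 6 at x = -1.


The slope of the tangent line equals f'(x) at the point.
f(x) = 3x^2 - 7x - 6
f'(x) = 6x - 7
At x = -1:
f'(-1) = 6 * (-1) - 7
= -6 - 7
= -13

-13


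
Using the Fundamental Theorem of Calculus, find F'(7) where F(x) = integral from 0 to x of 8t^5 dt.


By the Fundamental Theorem of Calculus (Part 1):
If F(x) = integral from 0 to x of f(t) dt, then F'(x) = f(x)
Here f(t) = 8t^5
So F'(x) = 8x^5
Evaluate at x = 7:
F'(7) = 8 * 7^5
= 8 * 16807
= 134456

134456


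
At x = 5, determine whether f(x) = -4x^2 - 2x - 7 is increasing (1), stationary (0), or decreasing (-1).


Compute f'(x) to determine behavior:
f'(x) = -8x - 2
f'(5) = -8 * 5 - 2
= -40 - 2
= -42
Since f'(5) < 0, the function is decreasing (-1)

-1


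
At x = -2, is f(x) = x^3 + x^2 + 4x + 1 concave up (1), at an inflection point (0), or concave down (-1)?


Concavity is determined by the sign of f''(x).
f(x) = x^3 + x^2 + 4x + 1
f'(x) = 3x^2 + 2x + 4
f''(x) = 6x + 2
f''(-2) = 6 * (-2) + 2
= -12 + 2
= -10
Since f''(-2) < 0, the function is concave down (-1)

-1


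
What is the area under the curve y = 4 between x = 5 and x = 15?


The area under a constant function y = 4 is a rectangle.
Width = 15 - 5 = 10
Height = 4
Area = width * height
= 10 * 4
= 40

40


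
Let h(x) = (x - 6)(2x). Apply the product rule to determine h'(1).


Let u(x) = x - 6 and v(x) = 2x
u'(x) = 1
v'(x) = 2
Product rule: h'(x) = u'(x)*v(x) + u(x)*v'(x)
= 1 * (2x) + (x - 6) * 2
At x = 1:
u(1) = 1 * 1 - 6 = -5
v(1) = 2 * 1 + 0 = 2
h'(1) = 1 * 2 + (-5) * 2
= 2 - 10
= -8

-8


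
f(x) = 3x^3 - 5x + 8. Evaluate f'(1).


Differentiate f(x) = 3x^3 - 5x + 8 term by term:
f'(x) = 9x^2 - 5
Substitute x = 1:
f'(1) = 9 * 1^2 + 0 * 1 - 5
= 9 + 0 - 5
= 4

4


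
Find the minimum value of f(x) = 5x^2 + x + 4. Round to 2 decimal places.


For a quadratic f(x) = ax^2 + bx + c with a > 0, the minimum is at the vertex.
Vertex x-coordinate: x = -b/(2a)
x = -(1) / (2 * 5)
x = -1/10
Substitute back to find the minimum value:
f(-1/10) = 5 * (-1/10)^2 + 1 * (-1/10) + 4
= 1/20 - 1/10 + 4
= 79/20 = 3.95

3.95


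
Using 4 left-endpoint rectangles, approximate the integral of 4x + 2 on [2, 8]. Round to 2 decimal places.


Left Riemann sum uses left endpoints of each subinterval.
Interval: [2, 8], n = 4
dx = (8 - 2) / 4 = 3/2
Left endpoints: [2, 7/2, 5, 13/2]
f values: [10, 16, 22, 28]
Sum = dx * (sum of f values)
= 3/2 * 76
= 114 = 114.00

114.00


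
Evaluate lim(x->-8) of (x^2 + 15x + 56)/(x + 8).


Direct substitution gives 0/0, so we factor the numerator.
Factor: (x^2 + 15x + 56) = (x + 8)(x + 7)
Cancel the common factor (x + 8):
(x^2 + 15x + 56)/(x + 8) = (x + 7)
Now substitute x = -8:
= (-8) - (-7) = -1

-1


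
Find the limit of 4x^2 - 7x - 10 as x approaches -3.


Since polynomials are continuous, we use direct substitution.
lim(x->-3) of 4x^2 - 7x - 10
= 4 * (-3)^2 - 7 * (-3) - 10
= 36 + 21 - 10
= 47

47


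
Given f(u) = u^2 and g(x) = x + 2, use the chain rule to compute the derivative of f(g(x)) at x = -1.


Using the chain rule: (f(g(x)))' = f'(g(x)) * g'(x)
First, find g(-1):
g(-1) = 1 * (-1) + 2 = 1
Next, f'(u) = 2u
And g'(x) = 1
So f'(g(-1)) * g'(-1)
= 2 * 1 * 1
= 2

2


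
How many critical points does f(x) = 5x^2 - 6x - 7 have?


Find where f'(x) = 0:
f'(x) = 10x - 6
Set f'(x) = 0:
10x - 6 = 0
x = 6 / 10 = 3/5
This is a linear equation in x, so there is exactly one solution.
Number of critical points: 1

1


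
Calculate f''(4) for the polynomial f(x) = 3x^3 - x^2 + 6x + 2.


First derivative:
f'(x) = 9x^2 - 2x + 6
Second derivative:
f''(x) = 18x - 2
Substitute x = 4:
f''(4) = 18 * 4 - 2
= 72 - 2
= 70

70


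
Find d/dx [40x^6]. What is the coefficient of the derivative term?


We apply the power rule: d/dx [ax^n] = a*n * x^(n-1)
d/dx [40x^6]
= 40 * 6 * x^(6-1)
= 240x^5
The coefficient is 240

240


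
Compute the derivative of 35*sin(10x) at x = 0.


Apply the chain rule to differentiate 35*sin(10x):
d/dx [35*sin(10x)]
= 35 * cos(10x) * d/dx(10x)
= 35 * 10 * cos(10x)
= 350 * cos(10x)
Evaluate at x = 0:
= 350 * cos(0)
= 350 * 1
= 350

350


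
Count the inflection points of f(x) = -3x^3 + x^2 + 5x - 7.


Inflection points occur where f''(x) = 0 and concavity changes.
f(x) = -3x^3 + x^2 + 5x - 7
f'(x) = -9x^2 + 2x + 5
f''(x) = -18x + 2
Set f''(x) = 0:
-18x + 2 = 0
x = -2 / (-18) = 1/9
Since f''(x) is linear (degree 1), it changes sign at this point.
Therefore there is exactly 1 inflection point.

1


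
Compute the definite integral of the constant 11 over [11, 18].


The integral of a constant k over [a, b] equals k * (b - a).
integral from 11 to 18 of 11 dx
= 11 * (18 - 11)
= 11 * 7
= 77

77


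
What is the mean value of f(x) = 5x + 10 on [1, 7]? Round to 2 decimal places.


Average value = 1/(b-a) * integral from a to b of f(x) dx
First compute the integral of 5x + 10:
F(x) = (5/2)x^2 + 10x
F(7) = 5/2 * 49 + 10 * 7 = 385/2
F(1) = 5/2 * 1 + 10 * 1 = 25/2
Integral = 385/2 - 25/2 = 180
Average = 180 / (7 - 1) = 180 / 6
= 30 = 30.00

30.00


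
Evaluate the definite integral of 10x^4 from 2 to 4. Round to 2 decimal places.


Find the antiderivative of 10x^4:
F(x) = 10/5 * x^5
Apply the Fundamental Theorem of Calculus:
F(4) - F(2)
= 10/5 * 4^5 - 10/5 * 2^5
= 10/5 * (1024 - 32)
= 10/5 * 992
= 1984 = 1984.00

1984.00


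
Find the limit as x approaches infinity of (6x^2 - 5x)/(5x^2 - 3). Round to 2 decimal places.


For limits at infinity with equal-degree polynomials,
we compare leading coefficients.
Numerator leading term: 6x^2
Denominator leading term: 5x^2
Divide both by x^2:
lim = (6 - 5/x) / (5 - 3/x^2)
As x -> infinity, the 1/x and 1/x^2 terms vanish:
= 6/5 = 1.20

1.20


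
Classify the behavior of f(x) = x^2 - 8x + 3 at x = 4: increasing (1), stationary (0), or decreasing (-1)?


Compute f'(x) to determine behavior:
f'(x) = 2x - 8
f'(4) = 2 * 4 - 8
= 8 - 8
= 0
Since f'(4) = 0, the function is stationary (0)

0


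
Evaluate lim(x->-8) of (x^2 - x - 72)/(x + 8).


Direct substitution gives 0/0, so we factor the numerator.
Factor: (x^2 - x - 72) = (x + 8)(x - 9)
Cancel the common factor (x + 8):
(x^2 - x - 72)/(x + 8) = (x - 9)
Now substitute x = -8:
= (-8) - (9) = -17

-17


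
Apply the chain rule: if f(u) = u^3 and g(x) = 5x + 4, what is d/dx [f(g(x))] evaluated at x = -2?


Using the chain rule: (f(g(x)))' = f'(g(x)) * g'(x)
First, find g(-2):
g(-2) = 5 * (-2) + 4 = -6
Next, f'(u) = 3u^2
And g'(x) = 5
So f'(g(-2)) * g'(-2)
= 3 * (-6)^2 * 5
= 3 * 36 * 5
= 540

540


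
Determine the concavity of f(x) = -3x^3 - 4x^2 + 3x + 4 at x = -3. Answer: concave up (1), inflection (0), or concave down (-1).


Concavity is determined by the sign of f''(x).
f(x) = -3x^3 - 4x^2 + 3x + 4
f'(x) = -9x^2 - 8x + 3
f''(x) = -18x - 8
f''(-3) = -18 * (-3) - 8
= 54 - 8
= 46
Since f''(-3) > 0, the function is concave up (1)

1


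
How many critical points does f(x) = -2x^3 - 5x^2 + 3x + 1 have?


Find where f'(x) = 0:
f(x) = -2x^3 - 5x^2 + 3x + 1
f'(x) = -6x^2 - 10x + 3
This is a quadratic in x. Use the discriminant to count real roots.
Discriminant = (-10)^2 - 4 * (-6) * 3
= 100 - (-72)
= 172
Since discriminant > 0, f'(x) = 0 has 2 real solutions.
Number of critical points: 2

2


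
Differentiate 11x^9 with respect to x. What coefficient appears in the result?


We apply the power rule: d/dx [ax^n] = a*n * x^(n-1)
d/dx [11x^9]
= 11 * 9 * x^(9-1)
= 99x^8
The coefficient is 99

99


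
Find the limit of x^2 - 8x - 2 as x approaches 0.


Since polynomials are continuous, we use direct substitution.
lim(x->0) of x^2 - 8x - 2
= 1 * 0^2 - 8 * 0 - 2
= 0 + 0 - 2
= -2

-2


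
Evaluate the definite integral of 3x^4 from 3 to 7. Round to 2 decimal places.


Find the antiderivative of 3x^4:
F(x) = 3/5 * x^5
Apply the Fundamental Theorem of Calculus:
F(7) - F(3)
= 3/5 * 7^5 - 3/5 * 3^5
= 3/5 * (16807 - 243)
= 3/5 * 16564
= 49692/5 = 9938.40

9938.40


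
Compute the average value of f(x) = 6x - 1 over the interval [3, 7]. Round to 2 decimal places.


Average value = 1/(b-a) * integral from a to b of f(x) dx
First compute the integral of 6x - 1:
F(x) = 3x^2 - x
F(7) = 3 * 49 - 1 * 7 = 140
F(3) = 3 * 9 - 1 * 3 = 24
Integral = 140 - 24 = 116
Average = 116 / (7 - 3) = 116 / 4
= 29 = 29.00

29.00


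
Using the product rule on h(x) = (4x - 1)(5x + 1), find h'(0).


Let u(x) = 4x - 1 and v(x) = 5x + 1
u'(x) = 4
v'(x) = 5
Product rule: h'(x) = u'(x)*v(x) + u(x)*v'(x)
= 4 * (5x + 1) + (4x - 1) * 5
At x = 0:
u(0) = 4 * 0 - 1 = -1
v(0) = 5 * 0 + 1 = 1
h'(0) = 4 * 1 + (-1) * 5
= 4 - 5
= -1

-1


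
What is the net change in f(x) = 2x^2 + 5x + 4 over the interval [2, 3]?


Net change = f(b) - f(a)
f(x) = 2x^2 + 5x + 4
Compute f(3):
f(3) = 2 * 3^2 + 5 * 3 + 4
= 18 + 15 + 4
= 37
Compute f(2):
f(2) = 2 * 2^2 + 5 * 2 + 4
= 8 + 10 + 4
= 22
Net change = 37 - 22 = 15

15


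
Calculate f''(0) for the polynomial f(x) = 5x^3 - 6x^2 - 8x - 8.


First derivative:
f'(x) = 15x^2 - 12x - 8
Second derivative:
f''(x) = 30x - 12
Substitute x = 0:
f''(0) = 30 * 0 - 12
= 0 - 12
= -12

-12


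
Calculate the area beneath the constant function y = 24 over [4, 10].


The area under a constant function y = 24 is a rectangle.
Width = 10 - 4 = 6
Height = 24
Area = width * height
= 6 * 24
= 144

144


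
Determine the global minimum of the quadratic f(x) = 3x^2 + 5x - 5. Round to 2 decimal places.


For a quadratic f(x) = ax^2 + bx + c with a > 0, the minimum is at the vertex.
Vertex x-coordinate: x = -b/(2a)
x = -(5) / (2 * 3)
x = -5/6
Substitute back to find the minimum value:
f(-5/6) = 3 * (-5/6)^2 + 5 * (-5/6) - 5
= 25/12 - 25/6 - 5
= -85/12 ≈ -7.08

-7.08


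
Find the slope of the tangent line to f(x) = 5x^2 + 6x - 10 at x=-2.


The slope of the tangent line equals f'(x) at the point.
f(x) = 5x^2 + 6x - 10
f'(x) = 10x + 6
At x = -2:
f'(-2) = 10 * (-2) + 6
= -20 + 6
= -14

-14


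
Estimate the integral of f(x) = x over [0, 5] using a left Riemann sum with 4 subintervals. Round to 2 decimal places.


Left Riemann sum uses left endpoints of each subinterval.
Interval: [0, 5], n = 4
dx = (5 - 0) / 4 = 5/4
Left endpoints: [0, 5/4, 5/2, 15/4]
f values: [0, 5/4, 5/2, 15/4]
Sum = dx * (sum of f values)
= 5/4 * 15/2
= 75/8 ≈ 9.38

9.38


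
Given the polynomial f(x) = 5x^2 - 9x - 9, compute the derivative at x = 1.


Differentiate term by term using power and sum rules:
f(x) = 5x^2 - 9x - 9
f'(x) = 10x - 9
Substitute x = 1:
f'(1) = 10 * 1 - 9
= 10 - 9
= 1

1


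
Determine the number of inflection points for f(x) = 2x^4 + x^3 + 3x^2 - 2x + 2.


Inflection points occur where f''(x) = 0 and concavity changes.
f(x) = 2x^4 + x^3 + 3x^2 - 2x + 2
f'(x) = 8x^3 + 3x^2 + 6x - 2
f''(x) = 24x^2 + 6x + 6
This is a quadratic in x. Use the discriminant to count real roots.
Discriminant = (6)^2 - 4 * 24 * 6
= 36 - 576
= -540
Since discriminant < 0, f''(x) = 0 has no real solutions.
Number of inflection points: 0

0


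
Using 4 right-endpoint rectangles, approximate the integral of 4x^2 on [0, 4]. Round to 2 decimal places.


Right Riemann sum uses right endpoints of each subinterval.
Interval: [0, 4], n = 4
dx = (4 - 0) / 4 = 1
Right endpoints: [1, 2, 3, 4]
f values: [4, 16, 36, 64]
Sum = dx * (sum of f values)
= 1 * 120
= 120 = 120.00

120.00


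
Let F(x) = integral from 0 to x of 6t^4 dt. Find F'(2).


By the Fundamental Theorem of Calculus (Part 1):
If F(x) = integral from 0 to x of f(t) dt, then F'(x) = f(x)
Here f(t) = 6t^4
So F'(x) = 6x^4
Evaluate at x = 2:
F'(2) = 6 * 2^4
= 6 * 16
= 96

96


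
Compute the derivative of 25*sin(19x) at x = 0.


Apply the chain rule to differentiate 25*sin(19x):
d/dx [25*sin(19x)]
= 25 * cos(19x) * d/dx(19x)
= 25 * 19 * cos(19x)
= 475 * cos(19x)
Evaluate at x = 0:
= 475 * cos(0)
= 475 * 1
= 475

475


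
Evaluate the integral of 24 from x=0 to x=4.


The integral of a constant k over [a, b] equals k * (b - a).
integral from 0 to 4 of 24 dx
= 24 * (4 - 0)
= 24 * 4
= 96

96


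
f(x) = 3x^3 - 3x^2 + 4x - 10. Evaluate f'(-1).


Differentiate f(x) = 3x^3 - 3x^2 + 4x - 10 term by term:
f'(x) = 9x^2 - 6x + 4
Substitute x = -1:
f'(-1) = 9 * (-1)^2 - 6 * (-1) + 4
= 9 + 6 + 4
= 19

19


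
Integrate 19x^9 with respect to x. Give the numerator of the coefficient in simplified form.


Apply the power rule for integration:
integral of ax^n dx = a/(n+1) * x^(n+1) + C
integral of 19x^9 dx
= 19/10 * x^10 + C
The coefficient in lowest terms is 19/10, and its numerator is 19

19


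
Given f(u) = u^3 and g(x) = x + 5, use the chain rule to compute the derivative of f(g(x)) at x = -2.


Using the chain rule: (f(g(x)))' = f'(g(x)) * g'(x)
First, find g(-2):
g(-2) = 1 * (-2) + 5 = 3
Next, f'(u) = 3u^2
And g'(x) = 1
So f'(g(-2)) * g'(-2)
= 3 * 3^2 * 1
= 3 * 9 * 1
= 27

27


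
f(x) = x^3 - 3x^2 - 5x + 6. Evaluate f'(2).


Differentiate f(x) = x^3 - 3x^2 - 5x + 6 term by term:
f'(x) = 3x^2 - 6x - 5
Substitute x = 2:
f'(2) = 3 * 2^2 - 6 * 2 - 5
= 12 - 12 - 5
= -5

-5


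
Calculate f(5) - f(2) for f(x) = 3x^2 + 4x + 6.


Net change = f(b) - f(a)
f(x) = 3x^2 + 4x + 6
Compute f(5):
f(5) = 3 * 5^2 + 4 * 5 + 6
= 75 + 20 + 6
= 101
Compute f(2):
f(2) = 3 * 2^2 + 4 * 2 + 6
= 12 + 8 + 6
= 26
Net change = 101 - 26 = 75

75


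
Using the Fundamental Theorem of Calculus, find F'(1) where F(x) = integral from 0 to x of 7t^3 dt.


By the Fundamental Theorem of Calculus (Part 1):
If F(x) = integral from 0 to x of f(t) dt, then F'(x) = f(x)
Here f(t) = 7t^3
So F'(x) = 7x^3
Evaluate at x = 1:
F'(1) = 7 * 1^3
= 7 * 1
= 7

7


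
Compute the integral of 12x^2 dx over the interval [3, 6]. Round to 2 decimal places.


Find the antiderivative of 12x^2:
F(x) = 12/3 * x^3
Apply the Fundamental Theorem of Calculus:
F(6) - F(3)
= 12/3 * 6^3 - 12/3 * 3^3
= 12/3 * (216 - 27)
= 12/3 * 189
= 756 = 756.00

756.00


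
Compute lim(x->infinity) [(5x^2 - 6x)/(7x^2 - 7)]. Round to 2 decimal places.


For limits at infinity with equal-degree polynomials,
we compare leading coefficients.
Numerator leading term: 5x^2
Denominator leading term: 7x^2
Divide both by x^2:
lim = (5 - 6/x) / (7 - 7/x^2)
As x -> infinity, the 1/x and 1/x^2 terms vanish:
= 5/7 ≈ 0.71

0.71


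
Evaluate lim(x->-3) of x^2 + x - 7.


Since polynomials are continuous, we use direct substitution.
lim(x->-3) of x^2 + x - 7
= 1 * (-3)^2 + 1 * (-3) - 7
= 9 - 3 - 7
= -1

-1


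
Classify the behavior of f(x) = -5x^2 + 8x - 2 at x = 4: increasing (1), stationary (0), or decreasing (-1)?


Compute f'(x) to determine behavior:
f'(x) = -10x + 8
f'(4) = -10 * 4 + 8
= -40 + 8
= -32
Since f'(4) < 0, the function is decreasing (-1)

-1


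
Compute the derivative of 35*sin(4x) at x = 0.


Apply the chain rule to differentiate 35*sin(4x):
d/dx [35*sin(4x)]
= 35 * cos(4x) * d/dx(4x)
= 35 * 4 * cos(4x)
= 140 * cos(4x)
Evaluate at x = 0:
= 140 * cos(0)
= 140 * 1
= 140

140


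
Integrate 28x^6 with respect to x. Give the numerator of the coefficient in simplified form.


Apply the power rule for integration:
integral of ax^n dx = a/(n+1) * x^(n+1) + C
integral of 28x^6 dx
= 28/7 * x^7 + C
= 4 * x^7 + C
The coefficient in lowest terms is 4 = 4/1, so its numerator is 4

4


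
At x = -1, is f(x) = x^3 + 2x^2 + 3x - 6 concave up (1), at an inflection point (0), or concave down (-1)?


Concavity is determined by the sign of f''(x).
f(x) = x^3 + 2x^2 + 3x - 6
f'(x) = 3x^2 + 4x + 3
f''(x) = 6x + 4
f''(-1) = 6 * (-1) + 4
= -6 + 4
= -2
Since f''(-1) < 0, the function is concave down (-1)

-1


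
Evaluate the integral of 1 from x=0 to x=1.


The integral of a constant k over [a, b] equals k * (b - a).
integral from 0 to 1 of 1 dx
= 1 * (1 - 0)
= 1 * 1
= 1

1


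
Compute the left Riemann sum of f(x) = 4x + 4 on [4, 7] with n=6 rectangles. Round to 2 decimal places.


Left Riemann sum uses left endpoints of each subinterval.
Interval: [4, 7], n = 6
dx = (7 - 4) / 6 = 1/2
Left endpoints: [4, 9/2, 5, 11/2, 6, 13/2]
f values: [20, 22, 24, 26, 28, 30]
Sum = dx * (sum of f values)
= 1/2 * 150
= 75 = 75.00

75.00


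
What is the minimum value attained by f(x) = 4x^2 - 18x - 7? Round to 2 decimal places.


For a quadratic f(x) = ax^2 + bx + c with a > 0, the minimum is at the vertex.
Vertex x-coordinate: x = -b/(2a)
x = -(-18) / (2 * 4)
x = 18/8 = 9/4
Substitute back to find the minimum value:
f(9/4) = 4 * (9/4)^2 - 18 * (9/4) - 7
= 81/4 - 81/2 - 7
= -109/4 = -27.25

-27.25


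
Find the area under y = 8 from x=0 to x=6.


The area under a constant function y = 8 is a rectangle.
Width = 6 - 0 = 6
Height = 8
Area = width * height
= 6 * 8
= 48

48


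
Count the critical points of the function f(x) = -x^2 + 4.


Find where f'(x) = 0:
f'(x) = -2x
Set f'(x) = 0:
-2x = 0
x = 0 / (-2) = 0
This is a linear equation in x, so there is exactly one solution.
Number of critical points: 1

1


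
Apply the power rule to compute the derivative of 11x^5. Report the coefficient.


We apply the power rule: d/dx [ax^n] = a*n * x^(n-1)
d/dx [11x^5]
= 11 * 5 * x^(5-1)
= 55x^4
The coefficient is 55

55


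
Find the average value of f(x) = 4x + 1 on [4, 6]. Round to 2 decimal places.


Average value = 1/(b-a) * integral from a to b of f(x) dx
First compute the integral of 4x + 1:
F(x) = 2x^2 + x
F(6) = 2 * 36 + 1 * 6 = 78
F(4) = 2 * 16 + 1 * 4 = 36
Integral = 78 - 36 = 42
Average = 42 / (6 - 4) = 42 / 2
= 21 = 21.00

21.00


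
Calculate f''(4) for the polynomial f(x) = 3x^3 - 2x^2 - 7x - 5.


First derivative:
f'(x) = 9x^2 - 4x - 7
Second derivative:
f''(x) = 18x - 4
Substitute x = 4:
f''(4) = 18 * 4 - 4
= 72 - 4
= 68

68


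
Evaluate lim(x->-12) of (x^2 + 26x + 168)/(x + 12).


Direct substitution gives 0/0, so we factor the numerator.
Factor: (x^2 + 26x + 168) = (x + 12)(x + 14)
Cancel the common factor (x + 12):
(x^2 + 26x + 168)/(x + 12) = (x + 14)
Now substitute x = -12:
= (-12) - (-14) = 2

2


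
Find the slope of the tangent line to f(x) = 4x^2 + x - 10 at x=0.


The slope of the tangent line equals f'(x) at the point.
f(x) = 4x^2 + x - 10
f'(x) = 8x + 1
At x = 0:
f'(0) = 8 * 0 + 1
= 0 + 1
= 1

1


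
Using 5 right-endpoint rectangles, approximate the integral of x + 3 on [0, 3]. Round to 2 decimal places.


Right Riemann sum uses right endpoints of each subinterval.
Interval: [0, 3], n = 5
dx = (3 - 0) / 5 = 3/5
Right endpoints: [3/5, 6/5, 9/5, 12/5, 3]
f values: [18/5, 21/5, 24/5, 27/5, 6]
Sum = dx * (sum of f values)
= 3/5 * 24
= 72/5 = 14.40

14.40


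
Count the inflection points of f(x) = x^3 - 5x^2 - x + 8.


Inflection points occur where f''(x) = 0 and concavity changes.
f(x) = x^3 - 5x^2 - x + 8
f'(x) = 3x^2 - 10x - 1
f''(x) = 6x - 10
Set f''(x) = 0:
6x - 10 = 0
x = 10 / 6 = 5/3
Since f''(x) is linear (degree 1), it changes sign at this point.
Therefore there is exactly 1 inflection point.

1


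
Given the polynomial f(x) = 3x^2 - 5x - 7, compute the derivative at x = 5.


Differentiate term by term using power and sum rules:
f(x) = 3x^2 - 5x - 7
f'(x) = 6x - 5
Substitute x = 5:
f'(5) = 6 * 5 - 5
= 30 - 5
= 25

25
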